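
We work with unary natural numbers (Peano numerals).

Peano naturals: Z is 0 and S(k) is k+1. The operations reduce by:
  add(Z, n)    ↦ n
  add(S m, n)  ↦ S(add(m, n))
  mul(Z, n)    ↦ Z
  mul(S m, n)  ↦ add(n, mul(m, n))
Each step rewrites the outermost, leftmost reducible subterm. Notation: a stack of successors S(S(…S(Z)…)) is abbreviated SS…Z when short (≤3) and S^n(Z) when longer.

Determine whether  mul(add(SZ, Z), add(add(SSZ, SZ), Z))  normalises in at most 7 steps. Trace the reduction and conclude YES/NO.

  start: mul(add(SZ, Z), add(add(SSZ, SZ), Z))
  [1] mul(S(add(Z, Z)), add(add(SSZ, SZ), Z))
  [2] add(add(add(SSZ, SZ), Z), mul(add(Z, Z), add(add(SSZ, SZ), Z)))
  [3] add(add(S(add(SZ, SZ)), Z), mul(add(Z, Z), add(add(SSZ, SZ), Z)))
  [4] add(S(add(add(SZ, SZ), Z)), mul(add(Z, Z), add(add(SSZ, SZ), Z)))
  [5] S(add(add(add(SZ, SZ), Z), mul(add(Z, Z), add(add(SSZ, SZ), Z))))
  [6] S(add(add(S(add(Z, SZ)), Z), mul(add(Z, Z), add(add(SSZ, SZ), Z))))
  [7] S(add(S(add(add(Z, SZ), Z)), mul(add(Z, Z), add(add(SSZ, SZ), Z))))

Answer: NO — after 7 steps the term is S(add(S(add(add(Z, SZ), Z)), mul(add(Z, Z), add(add(SSZ, SZ), Z)))), not yet normal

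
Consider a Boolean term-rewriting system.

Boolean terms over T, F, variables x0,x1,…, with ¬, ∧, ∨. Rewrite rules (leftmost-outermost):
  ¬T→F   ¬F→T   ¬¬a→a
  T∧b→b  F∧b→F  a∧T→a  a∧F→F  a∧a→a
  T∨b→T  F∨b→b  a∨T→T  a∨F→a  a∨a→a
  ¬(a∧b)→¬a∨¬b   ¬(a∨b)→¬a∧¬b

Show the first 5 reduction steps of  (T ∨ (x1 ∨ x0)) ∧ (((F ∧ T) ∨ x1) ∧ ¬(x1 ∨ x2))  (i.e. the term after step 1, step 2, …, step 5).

  start: (T ∨ (x1 ∨ x0)) ∧ (((F ∧ T) ∨ x1) ∧ ¬(x1 ∨ x2))
  step 1: T ∧ (((F ∧ T) ∨ x1) ∧ ¬(x1 ∨ x2))
  step 2: ((F ∧ T) ∨ x1) ∧ ¬(x1 ∨ x2)
  step 3: (F ∨ x1) ∧ ¬(x1 ∨ x2)
  step 4: x1 ∧ ¬(x1 ∨ x2)
  step 5: x1 ∧ (¬x1 ∧ ¬x2)

Answer: after 5 steps: x1 ∧ (¬x1 ∧ ¬x2)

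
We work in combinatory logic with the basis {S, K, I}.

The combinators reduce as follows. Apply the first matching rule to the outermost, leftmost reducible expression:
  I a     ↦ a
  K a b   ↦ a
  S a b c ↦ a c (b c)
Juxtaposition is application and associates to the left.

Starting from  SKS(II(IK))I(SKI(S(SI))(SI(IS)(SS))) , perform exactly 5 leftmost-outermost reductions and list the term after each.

  start: SKS(II(IK))I(SKI(S(SI))(SI(IS)(SS)))
  →1  K(II(IK))(S(II(IK)))I(SKI(S(SI))(SI(IS)(SS)))
  →2  II(IK)I(SKI(S(SI))(SI(IS)(SS)))
  →3  I(IK)I(SKI(S(SI))(SI(IS)(SS)))
  →4  IKI(SKI(S(SI))(SI(IS)(SS)))
  →5  KI(SKI(S(SI))(SI(IS)(SS)))

Answer: after 5 steps: KI(SKI(S(SI))(SI(IS)(SS)))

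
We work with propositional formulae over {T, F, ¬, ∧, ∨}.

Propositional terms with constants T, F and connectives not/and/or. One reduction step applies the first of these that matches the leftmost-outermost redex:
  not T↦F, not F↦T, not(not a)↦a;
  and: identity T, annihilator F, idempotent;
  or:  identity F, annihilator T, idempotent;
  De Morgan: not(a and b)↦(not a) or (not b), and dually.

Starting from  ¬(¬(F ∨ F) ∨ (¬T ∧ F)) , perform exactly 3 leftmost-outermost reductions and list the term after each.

  start: ¬(¬(F ∨ F) ∨ (¬T ∧ F))
  →1  ¬¬(F ∨ F) ∧ ¬(¬T ∧ F)
  →2  (F ∨ F) ∧ ¬(¬T ∧ F)
  →3  F ∧ ¬(¬T ∧ F)

Answer: after 3 steps: F ∧ ¬(¬T ∧ F)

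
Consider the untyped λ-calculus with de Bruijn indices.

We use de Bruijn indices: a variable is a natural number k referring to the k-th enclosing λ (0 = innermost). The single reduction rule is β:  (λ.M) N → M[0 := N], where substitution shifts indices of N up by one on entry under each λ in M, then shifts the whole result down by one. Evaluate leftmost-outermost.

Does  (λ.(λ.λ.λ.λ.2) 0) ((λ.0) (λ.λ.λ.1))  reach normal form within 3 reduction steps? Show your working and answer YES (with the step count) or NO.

  start: (λ.(λ.λ.λ.λ.2) 0) ((λ.0) (λ.λ.λ.1))
  step 1: (λ.λ.λ.λ.2) ((λ.0) (λ.λ.λ.1))
  step 2: λ.λ.λ.2

Answer: YES — reaches normal form λ.λ.λ.2 in 2 ≤ 3 steps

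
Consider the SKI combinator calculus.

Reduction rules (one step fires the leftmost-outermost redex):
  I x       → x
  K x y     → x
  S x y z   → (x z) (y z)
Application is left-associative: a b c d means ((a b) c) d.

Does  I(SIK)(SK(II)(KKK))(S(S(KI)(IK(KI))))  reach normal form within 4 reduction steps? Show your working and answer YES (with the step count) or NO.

Answer: NO — after 4 steps the term is K(KKK)(II(KKK))(K(SK(II)(KKK)))(S(S(KI)(IK(KI)))), not yet normal

Derivation:
  start: I(SIK)(SK(II)(KKK))(S(S(KI)(IK(KI))))
  →1  SIK(SK(II)(KKK))(S(S(KI)(IK(KI))))
  →2  I(SK(II)(KKK))(K(SK(II)(KKK)))(S(S(KI)(IK(KI))))
  →3  SK(II)(KKK)(K(SK(II)(KKK)))(S(S(KI)(IK(KI))))
  →4  K(KKK)(II(KKK))(K(SK(II)(KKK)))(S(S(KI)(IK(KI))))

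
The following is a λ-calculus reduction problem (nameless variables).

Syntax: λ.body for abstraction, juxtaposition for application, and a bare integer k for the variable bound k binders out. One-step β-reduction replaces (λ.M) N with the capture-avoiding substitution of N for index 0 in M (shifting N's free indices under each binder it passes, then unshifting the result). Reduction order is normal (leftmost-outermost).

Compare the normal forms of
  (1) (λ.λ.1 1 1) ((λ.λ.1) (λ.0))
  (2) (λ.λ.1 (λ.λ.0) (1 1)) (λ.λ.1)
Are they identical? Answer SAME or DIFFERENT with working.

Term A:
  start: (λ.λ.1 1 1) ((λ.λ.1) (λ.0))
  step 1: λ.(λ.λ.1) (λ.0) ((λ.λ.1) (λ.0)) ((λ.λ.1) (λ.0))
  step 2: λ.(λ.λ.0) ((λ.λ.1) (λ.0)) ((λ.λ.1) (λ.0))
  step 3: λ.(λ.0) ((λ.λ.1) (λ.0))
  step 4: λ.(λ.λ.1) (λ.0)
  step 5: λ.λ.λ.0

Term B:
  start: (λ.λ.1 (λ.λ.0) (1 1)) (λ.λ.1)
  step 1: λ.(λ.λ.1) (λ.λ.0) ((λ.λ.1) (λ.λ.1))
  step 2: λ.(λ.λ.λ.0) ((λ.λ.1) (λ.λ.1))
  step 3: λ.λ.λ.0

Answer: SAME — A ⇓ λ.λ.λ.0, B ⇓ λ.λ.λ.0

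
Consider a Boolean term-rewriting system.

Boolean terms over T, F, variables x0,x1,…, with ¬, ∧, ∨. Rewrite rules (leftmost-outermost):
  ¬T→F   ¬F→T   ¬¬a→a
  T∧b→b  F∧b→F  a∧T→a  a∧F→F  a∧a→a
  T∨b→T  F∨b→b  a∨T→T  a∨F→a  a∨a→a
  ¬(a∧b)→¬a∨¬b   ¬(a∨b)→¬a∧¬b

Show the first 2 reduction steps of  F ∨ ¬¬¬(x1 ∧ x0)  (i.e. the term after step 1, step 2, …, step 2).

Answer: after 2 steps: ¬(x1 ∧ x0)

Reduction:
  start: F ∨ ¬¬¬(x1 ∧ x0)
  →1  ¬¬¬(x1 ∧ x0)
  →2  ¬(x1 ∧ x0)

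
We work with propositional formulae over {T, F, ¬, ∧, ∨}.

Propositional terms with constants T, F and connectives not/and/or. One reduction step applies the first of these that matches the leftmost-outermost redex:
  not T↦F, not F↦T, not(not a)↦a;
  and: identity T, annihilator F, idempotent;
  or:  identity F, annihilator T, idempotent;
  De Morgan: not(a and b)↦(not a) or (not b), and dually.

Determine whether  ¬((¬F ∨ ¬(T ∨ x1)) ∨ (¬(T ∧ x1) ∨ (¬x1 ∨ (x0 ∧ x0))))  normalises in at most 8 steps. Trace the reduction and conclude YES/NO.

  start: ¬((¬F ∨ ¬(T ∨ x1)) ∨ (¬(T ∧ x1) ∨ (¬x1 ∨ (x0 ∧ x0))))
  step 1: ¬(¬F ∨ ¬(T ∨ x1)) ∧ ¬(¬(T ∧ x1) ∨ (¬x1 ∨ (x0 ∧ x0)))
  step 2: (¬¬F ∧ ¬¬(T ∨ x1)) ∧ ¬(¬(T ∧ x1) ∨ (¬x1 ∨ (x0 ∧ x0)))
  step 3: (F ∧ ¬¬(T ∨ x1)) ∧ ¬(¬(T ∧ x1) ∨ (¬x1 ∨ (x0 ∧ x0)))
  step 4: F ∧ ¬(¬(T ∧ x1) ∨ (¬x1 ∨ (x0 ∧ x0)))
  step 5: F

Answer: YES — reaches normal form F in 5 ≤ 8 steps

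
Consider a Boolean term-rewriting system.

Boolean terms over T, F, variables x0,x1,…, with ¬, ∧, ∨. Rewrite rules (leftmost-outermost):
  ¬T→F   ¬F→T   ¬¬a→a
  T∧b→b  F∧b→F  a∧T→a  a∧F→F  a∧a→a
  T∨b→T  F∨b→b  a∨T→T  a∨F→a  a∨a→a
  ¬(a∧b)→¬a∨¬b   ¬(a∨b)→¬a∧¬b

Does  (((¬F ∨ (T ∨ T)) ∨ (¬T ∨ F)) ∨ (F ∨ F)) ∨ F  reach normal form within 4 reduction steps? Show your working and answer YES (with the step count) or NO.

Answer: NO — after 4 steps the term is T ∨ (F ∨ F), not yet normal

Working:
  start: (((¬F ∨ (T ∨ T)) ∨ (¬T ∨ F)) ∨ (F ∨ F)) ∨ F
  [1] ((¬F ∨ (T ∨ T)) ∨ (¬T ∨ F)) ∨ (F ∨ F)
  [2] ((T ∨ (T ∨ T)) ∨ (¬T ∨ F)) ∨ (F ∨ F)
  [3] (T ∨ (¬T ∨ F)) ∨ (F ∨ F)
  [4] T ∨ (F ∨ F)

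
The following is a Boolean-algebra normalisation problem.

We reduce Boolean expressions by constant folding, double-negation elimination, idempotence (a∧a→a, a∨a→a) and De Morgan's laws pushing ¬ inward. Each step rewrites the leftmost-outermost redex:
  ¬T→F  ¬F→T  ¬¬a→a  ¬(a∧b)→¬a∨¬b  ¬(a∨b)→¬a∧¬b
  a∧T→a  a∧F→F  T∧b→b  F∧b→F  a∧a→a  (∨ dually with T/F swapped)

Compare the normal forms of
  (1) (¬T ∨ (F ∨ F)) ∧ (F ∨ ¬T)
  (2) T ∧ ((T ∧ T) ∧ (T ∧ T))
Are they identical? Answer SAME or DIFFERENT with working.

Answer: DIFFERENT — A ⇓ F, B ⇓ T

Derivation:
Term A:
  start: (¬T ∨ (F ∨ F)) ∧ (F ∨ ¬T)
  →1  (F ∨ (F ∨ F)) ∧ (F ∨ ¬T)
  →2  (F ∨ F) ∧ (F ∨ ¬T)
  →3  F ∧ (F ∨ ¬T)
  →4  F

Term B:
  start: T ∧ ((T ∧ T) ∧ (T ∧ T))
  →1  (T ∧ T) ∧ (T ∧ T)
  →2  T ∧ T
  →3  T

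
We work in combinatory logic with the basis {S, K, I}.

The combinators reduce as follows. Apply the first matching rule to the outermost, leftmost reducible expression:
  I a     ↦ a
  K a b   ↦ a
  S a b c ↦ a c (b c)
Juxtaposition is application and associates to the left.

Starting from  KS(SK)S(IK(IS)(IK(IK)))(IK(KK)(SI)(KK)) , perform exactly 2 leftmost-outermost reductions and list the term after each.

  start: KS(SK)S(IK(IS)(IK(IK)))(IK(KK)(SI)(KK))
  [1] SS(IK(IS)(IK(IK)))(IK(KK)(SI)(KK))
  [2] S(IK(KK)(SI)(KK))(IK(IS)(IK(IK))(IK(KK)(SI)(KK)))

Answer: after 2 steps: S(IK(KK)(SI)(KK))(IK(IS)(IK(IK))(IK(KK)(SI)(KK)))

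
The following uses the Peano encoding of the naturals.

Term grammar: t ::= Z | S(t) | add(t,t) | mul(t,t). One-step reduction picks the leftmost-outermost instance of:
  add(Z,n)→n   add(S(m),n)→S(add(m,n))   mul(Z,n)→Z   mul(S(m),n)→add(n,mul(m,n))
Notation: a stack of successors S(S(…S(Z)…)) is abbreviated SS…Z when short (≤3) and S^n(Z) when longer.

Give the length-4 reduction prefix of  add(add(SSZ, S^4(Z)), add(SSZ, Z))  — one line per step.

Answer: after 4 steps: S(S(add(add(Z, S^4(Z)), add(SSZ, Z))))

Reduction:
  start: add(add(SSZ, S^4(Z)), add(SSZ, Z))
  step 1: add(S(add(SZ, S^4(Z))), add(SSZ, Z))
  step 2: S(add(add(SZ, S^4(Z)), add(SSZ, Z)))
  step 3: S(add(S(add(Z, S^4(Z))), add(SSZ, Z)))
  step 4: S(S(add(add(Z, S^4(Z)), add(SSZ, Z))))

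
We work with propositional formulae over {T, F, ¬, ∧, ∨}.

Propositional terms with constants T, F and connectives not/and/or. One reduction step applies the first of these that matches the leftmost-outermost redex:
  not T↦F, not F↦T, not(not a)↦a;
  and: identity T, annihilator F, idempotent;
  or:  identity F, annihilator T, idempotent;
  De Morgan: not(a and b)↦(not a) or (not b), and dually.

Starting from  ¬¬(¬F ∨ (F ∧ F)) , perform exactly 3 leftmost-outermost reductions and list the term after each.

  start: ¬¬(¬F ∨ (F ∧ F))
  [1] ¬F ∨ (F ∧ F)
  [2] T ∨ (F ∧ F)
  [3] T

Answer: after 3 steps: T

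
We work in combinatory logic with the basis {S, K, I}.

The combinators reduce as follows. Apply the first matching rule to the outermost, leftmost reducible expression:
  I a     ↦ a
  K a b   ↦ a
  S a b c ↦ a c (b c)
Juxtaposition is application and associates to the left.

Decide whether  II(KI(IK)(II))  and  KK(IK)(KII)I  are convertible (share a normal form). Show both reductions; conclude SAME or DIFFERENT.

Term A:
  start: II(KI(IK)(II))
  →1  I(KI(IK)(II))
  →2  KI(IK)(II)
  →3  I(II)
  →4  II
  →5  I

Term B:
  start: KK(IK)(KII)I
  →1  K(KII)I
  →2  KII
  →3  I

Answer: SAME — A ⇓ I, B ⇓ I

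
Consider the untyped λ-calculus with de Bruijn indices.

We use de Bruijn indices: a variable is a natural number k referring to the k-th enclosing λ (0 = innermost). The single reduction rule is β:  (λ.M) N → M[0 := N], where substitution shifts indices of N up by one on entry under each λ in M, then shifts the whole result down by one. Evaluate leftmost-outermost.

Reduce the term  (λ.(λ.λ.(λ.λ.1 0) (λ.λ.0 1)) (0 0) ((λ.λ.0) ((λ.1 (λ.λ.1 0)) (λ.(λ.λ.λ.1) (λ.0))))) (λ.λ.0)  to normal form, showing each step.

  start: (λ.(λ.λ.(λ.λ.1 0) (λ.λ.0 1)) (0 0) ((λ.λ.0) ((λ.1 (λ.λ.1 0)) (λ.(λ.λ.λ.1) (λ.0))))) (λ.λ.0)
  [1] (λ.λ.(λ.λ.1 0) (λ.λ.0 1)) ((λ.λ.0) (λ.λ.0)) ((λ.λ.0) ((λ.(λ.λ.0) (λ.λ.1 0)) (λ.(λ.λ.λ.1) (λ.0))))
  [2] (λ.(λ.λ.1 0) (λ.λ.0 1)) ((λ.λ.0) ((λ.(λ.λ.0) (λ.λ.1 0)) (λ.(λ.λ.λ.1) (λ.0))))
  [3] (λ.λ.1 0) (λ.λ.0 1)
  [4] λ.(λ.λ.0 1) 0
  [5] λ.λ.0 1

Answer: normal form = λ.λ.0 1  (in 5 steps)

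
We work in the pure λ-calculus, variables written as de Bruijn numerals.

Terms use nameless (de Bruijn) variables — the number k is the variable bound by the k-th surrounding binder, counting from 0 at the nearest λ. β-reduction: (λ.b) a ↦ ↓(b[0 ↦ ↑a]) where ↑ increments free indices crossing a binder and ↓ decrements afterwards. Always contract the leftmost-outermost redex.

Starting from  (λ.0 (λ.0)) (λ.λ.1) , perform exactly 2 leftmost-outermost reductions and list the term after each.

  start: (λ.0 (λ.0)) (λ.λ.1)
  →1  (λ.λ.1) (λ.0)
  →2  λ.λ.0

Answer: after 2 steps: λ.λ.0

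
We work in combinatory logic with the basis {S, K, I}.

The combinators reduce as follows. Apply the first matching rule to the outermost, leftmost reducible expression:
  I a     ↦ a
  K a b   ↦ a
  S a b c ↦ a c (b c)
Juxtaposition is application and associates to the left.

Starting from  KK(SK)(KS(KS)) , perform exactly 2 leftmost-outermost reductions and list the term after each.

Answer: after 2 steps: KS

Reduction:
  start: KK(SK)(KS(KS))
  [1] K(KS(KS))
  [2] KS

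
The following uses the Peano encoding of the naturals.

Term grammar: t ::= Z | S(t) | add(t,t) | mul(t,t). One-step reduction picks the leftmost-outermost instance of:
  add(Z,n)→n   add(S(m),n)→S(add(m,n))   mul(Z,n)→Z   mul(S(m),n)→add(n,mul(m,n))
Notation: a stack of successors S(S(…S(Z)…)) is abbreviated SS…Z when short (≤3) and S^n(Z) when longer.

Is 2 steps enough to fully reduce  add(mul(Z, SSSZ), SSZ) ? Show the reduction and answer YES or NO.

  start: add(mul(Z, SSSZ), SSZ)
  [1] add(Z, SSZ)
  [2] SSZ

Answer: YES — reaches normal form SSZ in 2 ≤ 2 steps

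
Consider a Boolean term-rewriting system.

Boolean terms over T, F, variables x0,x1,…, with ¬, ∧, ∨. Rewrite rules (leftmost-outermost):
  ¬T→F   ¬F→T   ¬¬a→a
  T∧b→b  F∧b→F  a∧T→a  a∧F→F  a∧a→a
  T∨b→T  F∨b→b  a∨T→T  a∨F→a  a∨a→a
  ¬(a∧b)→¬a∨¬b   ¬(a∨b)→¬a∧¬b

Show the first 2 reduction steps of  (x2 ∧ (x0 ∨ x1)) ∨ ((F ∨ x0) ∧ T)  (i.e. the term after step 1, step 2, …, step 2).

  start: (x2 ∧ (x0 ∨ x1)) ∨ ((F ∨ x0) ∧ T)
  →1  (x2 ∧ (x0 ∨ x1)) ∨ (F ∨ x0)
  →2  (x2 ∧ (x0 ∨ x1)) ∨ x0

Answer: after 2 steps: (x2 ∧ (x0 ∨ x1)) ∨ x0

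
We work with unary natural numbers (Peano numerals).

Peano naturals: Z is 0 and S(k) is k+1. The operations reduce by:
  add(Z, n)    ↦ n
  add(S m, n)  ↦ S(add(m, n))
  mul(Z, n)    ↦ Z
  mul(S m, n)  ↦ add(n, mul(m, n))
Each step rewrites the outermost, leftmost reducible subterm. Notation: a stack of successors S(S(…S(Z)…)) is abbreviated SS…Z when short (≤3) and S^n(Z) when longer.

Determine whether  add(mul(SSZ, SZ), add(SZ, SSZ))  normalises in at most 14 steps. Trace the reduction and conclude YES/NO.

Answer: YES — reaches normal form S^5(Z) in 12 ≤ 14 steps

Derivation:
  start: add(mul(SSZ, SZ), add(SZ, SSZ))
  [1] add(add(SZ, mul(SZ, SZ)), add(SZ, SSZ))
  [2] add(S(add(Z, mul(SZ, SZ))), add(SZ, SSZ))
  [3] S(add(add(Z, mul(SZ, SZ)), add(SZ, SSZ)))
  [4] S(add(mul(SZ, SZ), add(SZ, SSZ)))
  [5] S(add(add(SZ, mul(Z, SZ)), add(SZ, SSZ)))
  [6] S(add(S(add(Z, mul(Z, SZ))), add(SZ, SSZ)))
  [7] S(S(add(add(Z, mul(Z, SZ)), add(SZ, SSZ))))
  [8] S(S(add(mul(Z, SZ), add(SZ, SSZ))))
  [9] S(S(add(Z, add(SZ, SSZ))))
  [10] S(S(add(SZ, SSZ)))
  [11] S(S(S(add(Z, SSZ))))
  [12] S^5(Z)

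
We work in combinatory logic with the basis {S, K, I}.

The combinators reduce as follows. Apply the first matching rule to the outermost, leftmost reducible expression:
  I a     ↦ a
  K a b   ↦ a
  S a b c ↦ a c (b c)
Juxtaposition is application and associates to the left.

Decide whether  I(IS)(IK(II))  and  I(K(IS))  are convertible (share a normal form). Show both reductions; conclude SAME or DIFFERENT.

Term A:
  start: I(IS)(IK(II))
  →1  IS(IK(II))
  →2  S(IK(II))
  →3  S(K(II))
  →4  S(KI)

Term B:
  start: I(K(IS))
  →1  K(IS)
  →2  KS

Answer: DIFFERENT — A ⇓ S(KI), B ⇓ KS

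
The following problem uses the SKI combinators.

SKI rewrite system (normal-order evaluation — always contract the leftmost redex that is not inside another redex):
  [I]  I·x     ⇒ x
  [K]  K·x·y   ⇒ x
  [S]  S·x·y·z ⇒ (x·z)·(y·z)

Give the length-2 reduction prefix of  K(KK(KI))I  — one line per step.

  start: K(KK(KI))I
  step 1: KK(KI)
  step 2: K

Answer: after 2 steps: K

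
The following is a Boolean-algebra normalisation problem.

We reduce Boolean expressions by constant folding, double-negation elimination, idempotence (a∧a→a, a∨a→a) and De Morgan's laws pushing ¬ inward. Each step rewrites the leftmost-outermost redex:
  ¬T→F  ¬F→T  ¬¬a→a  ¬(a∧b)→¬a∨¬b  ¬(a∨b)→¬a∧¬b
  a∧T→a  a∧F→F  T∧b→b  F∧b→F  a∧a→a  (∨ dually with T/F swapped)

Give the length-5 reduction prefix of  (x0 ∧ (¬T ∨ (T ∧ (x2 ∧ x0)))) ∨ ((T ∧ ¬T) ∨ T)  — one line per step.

Answer: after 5 steps: T

Working:
  start: (x0 ∧ (¬T ∨ (T ∧ (x2 ∧ x0)))) ∨ ((T ∧ ¬T) ∨ T)
  →1  (x0 ∧ (F ∨ (T ∧ (x2 ∧ x0)))) ∨ ((T ∧ ¬T) ∨ T)
  →2  (x0 ∧ (T ∧ (x2 ∧ x0))) ∨ ((T ∧ ¬T) ∨ T)
  →3  (x0 ∧ (x2 ∧ x0)) ∨ ((T ∧ ¬T) ∨ T)
  →4  (x0 ∧ (x2 ∧ x0)) ∨ T
  →5  T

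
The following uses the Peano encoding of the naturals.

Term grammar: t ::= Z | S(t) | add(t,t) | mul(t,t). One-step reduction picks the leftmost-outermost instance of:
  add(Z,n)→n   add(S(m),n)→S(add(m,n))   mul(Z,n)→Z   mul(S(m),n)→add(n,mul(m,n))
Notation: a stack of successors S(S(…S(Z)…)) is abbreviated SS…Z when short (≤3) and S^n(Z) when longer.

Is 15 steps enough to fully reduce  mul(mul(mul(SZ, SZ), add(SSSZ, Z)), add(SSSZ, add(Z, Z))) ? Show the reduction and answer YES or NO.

  start: mul(mul(mul(SZ, SZ), add(SSSZ, Z)), add(SSSZ, add(Z, Z)))
  step 1: mul(mul(add(SZ, mul(Z, SZ)), add(SSSZ, Z)), add(SSSZ, add(Z, Z)))
  step 2: mul(mul(S(add(Z, mul(Z, SZ))), add(SSSZ, Z)), add(SSSZ, add(Z, Z)))
  step 3: mul(add(add(SSSZ, Z), mul(add(Z, mul(Z, SZ)), add(SSSZ, Z))), add(SSSZ, add(Z, Z)))
  step 4: mul(add(S(add(SSZ, Z)), mul(add(Z, mul(Z, SZ)), add(SSSZ, Z))), add(SSSZ, add(Z, Z)))
  step 5: mul(S(add(add(SSZ, Z), mul(add(Z, mul(Z, SZ)), add(SSSZ, Z)))), add(SSSZ, add(Z, Z)))
  step 6: add(add(SSSZ, add(Z, Z)), mul(add(add(SSZ, Z), mul(add(Z, mul(Z, SZ)), add(SSSZ, Z))), add(SSSZ, add(Z, Z))))
  step 7: add(S(add(SSZ, add(Z, Z))), mul(add(add(SSZ, Z), mul(add(Z, mul(Z, SZ)), add(SSSZ, Z))), add(SSSZ, add(Z, Z))))
  step 8: S(add(add(SSZ, add(Z, Z)), mul(add(add(SSZ, Z), mul(add(Z, mul(Z, SZ)), add(SSSZ, Z))), add(SSSZ, add(Z, Z)))))
  step 9: S(add(S(add(SZ, add(Z, Z))), mul(add(add(SSZ, Z), mul(add(Z, mul(Z, SZ)), add(SSSZ, Z))), add(SSSZ, add(Z, Z)))))
  step 10: S(S(add(add(SZ, add(Z, Z)), mul(add(add(SSZ, Z), mul(add(Z, mul(Z, SZ)), add(SSSZ, Z))), add(SSSZ, add(Z, Z))))))
  step 11: S(S(add(S(add(Z, add(Z, Z))), mul(add(add(SSZ, Z), mul(add(Z, mul(Z, SZ)), add(SSSZ, Z))), add(SSSZ, add(Z, Z))))))
  step 12: S(S(S(add(add(Z, add(Z, Z)), mul(add(add(SSZ, Z), mul(add(Z, mul(Z, SZ)), add(SSSZ, Z))), add(SSSZ, add(Z, Z)))))))
  step 13: S(S(S(add(add(Z, Z), mul(add(add(SSZ, Z), mul(add(Z, mul(Z, SZ)), add(SSSZ, Z))), add(SSSZ, add(Z, Z)))))))
  step 14: S(S(S(add(Z, mul(add(add(SSZ, Z), mul(add(Z, mul(Z, SZ)), add(SSSZ, Z))), add(SSSZ, add(Z, Z)))))))
  step 15: S(S(S(mul(add(add(SSZ, Z), mul(add(Z, mul(Z, SZ)), add(SSSZ, Z))), add(SSSZ, add(Z, Z))))))

Answer: NO — after 15 steps the term is S(S(S(mul(add(add(SSZ, Z), mul(add(Z, mul(Z, SZ)), add(SSSZ, Z))), add(SSSZ, add(Z, Z)))))), not yet normal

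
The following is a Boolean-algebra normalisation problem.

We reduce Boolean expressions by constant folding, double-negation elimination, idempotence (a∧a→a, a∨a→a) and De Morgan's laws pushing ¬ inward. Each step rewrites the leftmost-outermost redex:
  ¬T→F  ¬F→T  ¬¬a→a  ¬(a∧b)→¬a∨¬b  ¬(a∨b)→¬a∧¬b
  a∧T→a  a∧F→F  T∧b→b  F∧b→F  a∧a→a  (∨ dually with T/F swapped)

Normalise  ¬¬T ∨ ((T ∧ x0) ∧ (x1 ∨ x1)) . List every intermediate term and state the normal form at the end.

Answer: normal form = T  (in 2 steps)

Derivation:
  start: ¬¬T ∨ ((T ∧ x0) ∧ (x1 ∨ x1))
  step 1: T ∨ ((T ∧ x0) ∧ (x1 ∨ x1))
  step 2: T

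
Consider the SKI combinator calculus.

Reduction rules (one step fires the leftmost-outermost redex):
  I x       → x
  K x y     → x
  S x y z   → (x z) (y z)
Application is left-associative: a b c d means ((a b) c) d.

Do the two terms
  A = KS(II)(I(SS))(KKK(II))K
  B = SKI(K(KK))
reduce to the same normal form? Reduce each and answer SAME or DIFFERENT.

Term A:
  start: KS(II)(I(SS))(KKK(II))K
  [1] S(I(SS))(KKK(II))K
  [2] I(SS)K(KKK(II)K)
  [3] SSK(KKK(II)K)
  [4] S(KKK(II)K)(K(KKK(II)K))
  [5] S(K(II)K)(K(KKK(II)K))
  [6] S(II)(K(KKK(II)K))
  [7] SI(K(KKK(II)K))
  [8] SI(K(K(II)K))
  [9] SI(K(II))
  [10] SI(KI)

Term B:
  start: SKI(K(KK))
  [1] K(K(KK))(I(K(KK)))
  [2] K(KK)

Answer: DIFFERENT — A ⇓ SI(KI), B ⇓ K(KK)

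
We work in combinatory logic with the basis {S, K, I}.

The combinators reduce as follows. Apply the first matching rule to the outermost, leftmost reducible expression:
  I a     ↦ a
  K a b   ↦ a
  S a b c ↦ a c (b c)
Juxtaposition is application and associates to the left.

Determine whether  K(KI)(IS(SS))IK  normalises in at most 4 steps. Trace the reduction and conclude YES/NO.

  start: K(KI)(IS(SS))IK
  [1] KIIK
  [2] IK
  [3] K

Answer: YES — reaches normal form K in 3 ≤ 4 steps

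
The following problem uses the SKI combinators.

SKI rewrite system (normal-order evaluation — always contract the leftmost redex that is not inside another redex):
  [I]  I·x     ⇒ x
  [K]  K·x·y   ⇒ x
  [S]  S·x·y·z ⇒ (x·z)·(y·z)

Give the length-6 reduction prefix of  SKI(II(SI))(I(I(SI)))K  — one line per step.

  start: SKI(II(SI))(I(I(SI)))K
  [1] K(II(SI))(I(II(SI)))(I(I(SI)))K
  [2] II(SI)(I(I(SI)))K
  [3] I(SI)(I(I(SI)))K
  [4] SI(I(I(SI)))K
  [5] IK(I(I(SI))K)
  [6] K(I(I(SI))K)

Answer: after 6 steps: K(I(I(SI))K)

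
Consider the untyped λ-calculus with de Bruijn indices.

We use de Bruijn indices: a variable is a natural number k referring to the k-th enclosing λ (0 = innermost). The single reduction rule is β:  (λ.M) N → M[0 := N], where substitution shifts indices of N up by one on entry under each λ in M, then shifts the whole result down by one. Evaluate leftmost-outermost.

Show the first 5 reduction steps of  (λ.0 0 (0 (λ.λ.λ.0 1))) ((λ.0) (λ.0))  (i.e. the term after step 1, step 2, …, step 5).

  start: (λ.0 0 (0 (λ.λ.λ.0 1))) ((λ.0) (λ.0))
  →1  (λ.0) (λ.0) ((λ.0) (λ.0)) ((λ.0) (λ.0) (λ.λ.λ.0 1))
  →2  (λ.0) ((λ.0) (λ.0)) ((λ.0) (λ.0) (λ.λ.λ.0 1))
  →3  (λ.0) (λ.0) ((λ.0) (λ.0) (λ.λ.λ.0 1))
  →4  (λ.0) ((λ.0) (λ.0) (λ.λ.λ.0 1))
  →5  (λ.0) (λ.0) (λ.λ.λ.0 1)

Answer: after 5 steps: (λ.0) (λ.0) (λ.λ.λ.0 1)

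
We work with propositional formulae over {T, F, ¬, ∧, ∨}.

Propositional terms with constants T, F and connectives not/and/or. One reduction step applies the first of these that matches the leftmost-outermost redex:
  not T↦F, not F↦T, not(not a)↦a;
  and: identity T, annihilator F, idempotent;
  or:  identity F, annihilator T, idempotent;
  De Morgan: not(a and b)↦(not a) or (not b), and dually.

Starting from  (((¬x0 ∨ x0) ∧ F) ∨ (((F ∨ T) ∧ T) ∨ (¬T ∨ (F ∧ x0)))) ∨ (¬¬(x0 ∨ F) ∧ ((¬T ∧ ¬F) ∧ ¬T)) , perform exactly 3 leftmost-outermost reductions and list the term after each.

  start: (((¬x0 ∨ x0) ∧ F) ∨ (((F ∨ T) ∧ T) ∨ (¬T ∨ (F ∧ x0)))) ∨ (¬¬(x0 ∨ F) ∧ ((¬T ∧ ¬F) ∧ ¬T))
  [1] (F ∨ (((F ∨ T) ∧ T) ∨ (¬T ∨ (F ∧ x0)))) ∨ (¬¬(x0 ∨ F) ∧ ((¬T ∧ ¬F) ∧ ¬T))
  [2] (((F ∨ T) ∧ T) ∨ (¬T ∨ (F ∧ x0))) ∨ (¬¬(x0 ∨ F) ∧ ((¬T ∧ ¬F) ∧ ¬T))
  [3] ((F ∨ T) ∨ (¬T ∨ (F ∧ x0))) ∨ (¬¬(x0 ∨ F) ∧ ((¬T ∧ ¬F) ∧ ¬T))

Answer: after 3 steps: ((F ∨ T) ∨ (¬T ∨ (F ∧ x0))) ∨ (¬¬(x0 ∨ F) ∧ ((¬T ∧ ¬F) ∧ ¬T))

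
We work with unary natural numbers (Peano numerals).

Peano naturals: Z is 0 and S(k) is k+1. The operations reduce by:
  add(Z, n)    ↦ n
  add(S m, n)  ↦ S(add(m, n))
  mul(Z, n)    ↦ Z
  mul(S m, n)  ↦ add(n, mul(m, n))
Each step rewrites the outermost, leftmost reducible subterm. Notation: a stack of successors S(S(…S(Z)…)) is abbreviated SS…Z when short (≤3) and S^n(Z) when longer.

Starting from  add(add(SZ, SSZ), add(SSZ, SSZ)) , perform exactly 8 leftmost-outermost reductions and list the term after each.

Answer: after 8 steps: S(S(S(S(S(add(Z, SSZ))))))

Reduction:
  start: add(add(SZ, SSZ), add(SSZ, SSZ))
  [1] add(S(add(Z, SSZ)), add(SSZ, SSZ))
  [2] S(add(add(Z, SSZ), add(SSZ, SSZ)))
  [3] S(add(SSZ, add(SSZ, SSZ)))
  [4] S(S(add(SZ, add(SSZ, SSZ))))
  [5] S(S(S(add(Z, add(SSZ, SSZ)))))
  [6] S(S(S(add(SSZ, SSZ))))
  [7] S(S(S(S(add(SZ, SSZ)))))
  [8] S(S(S(S(S(add(Z, SSZ))))))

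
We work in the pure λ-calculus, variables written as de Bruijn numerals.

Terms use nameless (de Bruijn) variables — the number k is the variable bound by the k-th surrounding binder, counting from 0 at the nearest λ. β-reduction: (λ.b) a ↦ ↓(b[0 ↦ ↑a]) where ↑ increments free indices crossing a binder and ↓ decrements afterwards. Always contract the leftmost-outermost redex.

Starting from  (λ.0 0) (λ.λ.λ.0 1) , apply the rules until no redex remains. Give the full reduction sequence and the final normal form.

Answer: normal form = λ.λ.0 1  (in 2 steps)

Derivation:
  start: (λ.0 0) (λ.λ.λ.0 1)
  [1] (λ.λ.λ.0 1) (λ.λ.λ.0 1)
  [2] λ.λ.0 1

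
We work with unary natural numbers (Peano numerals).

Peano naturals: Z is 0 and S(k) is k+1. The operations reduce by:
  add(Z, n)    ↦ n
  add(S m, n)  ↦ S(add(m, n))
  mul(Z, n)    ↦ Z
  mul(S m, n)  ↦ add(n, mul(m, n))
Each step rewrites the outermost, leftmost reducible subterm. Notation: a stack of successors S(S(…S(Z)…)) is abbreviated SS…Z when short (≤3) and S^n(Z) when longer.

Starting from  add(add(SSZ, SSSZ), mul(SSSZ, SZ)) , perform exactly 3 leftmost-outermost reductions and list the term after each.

  start: add(add(SSZ, SSSZ), mul(SSSZ, SZ))
  →1  add(S(add(SZ, SSSZ)), mul(SSSZ, SZ))
  →2  S(add(add(SZ, SSSZ), mul(SSSZ, SZ)))
  →3  S(add(S(add(Z, SSSZ)), mul(SSSZ, SZ)))

Answer: after 3 steps: S(add(S(add(Z, SSSZ)), mul(SSSZ, SZ)))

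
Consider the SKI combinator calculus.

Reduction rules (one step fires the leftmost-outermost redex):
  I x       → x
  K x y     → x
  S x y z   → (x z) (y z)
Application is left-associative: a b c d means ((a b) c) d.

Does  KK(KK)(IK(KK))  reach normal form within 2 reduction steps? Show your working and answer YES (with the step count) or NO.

Answer: YES — reaches normal form K(K(KK)) in 2 ≤ 2 steps

Derivation:
  start: KK(KK)(IK(KK))
  [1] K(IK(KK))
  [2] K(K(KK))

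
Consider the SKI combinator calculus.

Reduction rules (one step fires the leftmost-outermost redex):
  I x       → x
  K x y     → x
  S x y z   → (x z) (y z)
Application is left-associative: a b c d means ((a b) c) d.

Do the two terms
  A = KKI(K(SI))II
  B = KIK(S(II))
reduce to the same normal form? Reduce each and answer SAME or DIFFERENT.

Answer: SAME — A ⇓ SI, B ⇓ SI

Derivation:
Term A:
  start: KKI(K(SI))II
  →1  K(K(SI))II
  →2  K(SI)I
  →3  SI

Term B:
  start: KIK(S(II))
  →1  I(S(II))
  →2  S(II)
  →3  SI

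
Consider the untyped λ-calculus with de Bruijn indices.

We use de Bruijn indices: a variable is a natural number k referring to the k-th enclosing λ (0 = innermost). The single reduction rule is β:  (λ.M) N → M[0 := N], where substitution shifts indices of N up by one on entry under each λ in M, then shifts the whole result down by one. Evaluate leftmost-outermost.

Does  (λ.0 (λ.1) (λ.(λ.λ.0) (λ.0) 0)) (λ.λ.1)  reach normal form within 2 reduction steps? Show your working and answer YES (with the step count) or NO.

Answer: NO — after 2 steps the term is (λ.λ.λ.λ.1) (λ.(λ.λ.0) (λ.0) 0), not yet normal

Working:
  start: (λ.0 (λ.1) (λ.(λ.λ.0) (λ.0) 0)) (λ.λ.1)
  step 1: (λ.λ.1) (λ.λ.λ.1) (λ.(λ.λ.0) (λ.0) 0)
  step 2: (λ.λ.λ.λ.1) (λ.(λ.λ.0) (λ.0) 0)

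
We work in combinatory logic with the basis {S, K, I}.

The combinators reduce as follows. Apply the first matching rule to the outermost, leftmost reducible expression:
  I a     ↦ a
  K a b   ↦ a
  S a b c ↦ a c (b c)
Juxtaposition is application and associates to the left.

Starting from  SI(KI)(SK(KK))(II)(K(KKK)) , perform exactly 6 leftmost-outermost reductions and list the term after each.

Answer: after 6 steps: II(K(KKK))

Reduction:
  start: SI(KI)(SK(KK))(II)(K(KKK))
  step 1: I(SK(KK))(KI(SK(KK)))(II)(K(KKK))
  step 2: SK(KK)(KI(SK(KK)))(II)(K(KKK))
  step 3: K(KI(SK(KK)))(KK(KI(SK(KK))))(II)(K(KKK))
  step 4: KI(SK(KK))(II)(K(KKK))
  step 5: I(II)(K(KKK))
  step 6: II(K(KKK))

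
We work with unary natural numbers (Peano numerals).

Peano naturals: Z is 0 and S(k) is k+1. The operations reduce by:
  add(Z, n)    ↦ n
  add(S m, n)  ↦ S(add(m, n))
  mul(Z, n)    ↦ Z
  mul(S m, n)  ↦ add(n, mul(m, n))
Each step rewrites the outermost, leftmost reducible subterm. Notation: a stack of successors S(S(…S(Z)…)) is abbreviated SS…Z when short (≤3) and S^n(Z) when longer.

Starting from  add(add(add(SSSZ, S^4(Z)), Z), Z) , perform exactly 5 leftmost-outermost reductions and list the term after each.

  start: add(add(add(SSSZ, S^4(Z)), Z), Z)
  [1] add(add(S(add(SSZ, S^4(Z))), Z), Z)
  [2] add(S(add(add(SSZ, S^4(Z)), Z)), Z)
  [3] S(add(add(add(SSZ, S^4(Z)), Z), Z))
  [4] S(add(add(S(add(SZ, S^4(Z))), Z), Z))
  [5] S(add(S(add(add(SZ, S^4(Z)), Z)), Z))

Answer: after 5 steps: S(add(S(add(add(SZ, S^4(Z)), Z)), Z))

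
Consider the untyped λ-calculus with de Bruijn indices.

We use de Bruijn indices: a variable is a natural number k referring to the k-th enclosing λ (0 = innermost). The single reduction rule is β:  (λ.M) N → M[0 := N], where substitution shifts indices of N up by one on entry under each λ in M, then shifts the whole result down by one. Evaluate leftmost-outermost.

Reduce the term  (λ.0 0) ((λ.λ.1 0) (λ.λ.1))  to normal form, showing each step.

  start: (λ.0 0) ((λ.λ.1 0) (λ.λ.1))
  [1] (λ.λ.1 0) (λ.λ.1) ((λ.λ.1 0) (λ.λ.1))
  [2] (λ.(λ.λ.1) 0) ((λ.λ.1 0) (λ.λ.1))
  [3] (λ.λ.1) ((λ.λ.1 0) (λ.λ.1))
  [4] λ.(λ.λ.1 0) (λ.λ.1)
  [5] λ.λ.(λ.λ.1) 0
  [6] λ.λ.λ.1

Answer: normal form = λ.λ.λ.1  (in 6 steps)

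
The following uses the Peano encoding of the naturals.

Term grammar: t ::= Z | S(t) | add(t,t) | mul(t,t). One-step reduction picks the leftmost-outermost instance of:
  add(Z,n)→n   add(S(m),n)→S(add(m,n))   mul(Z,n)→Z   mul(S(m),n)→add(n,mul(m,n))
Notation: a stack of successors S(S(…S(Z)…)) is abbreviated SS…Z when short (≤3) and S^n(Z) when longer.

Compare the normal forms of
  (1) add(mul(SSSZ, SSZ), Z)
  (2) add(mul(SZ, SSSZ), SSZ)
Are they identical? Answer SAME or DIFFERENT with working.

Term A:
  start: add(mul(SSSZ, SSZ), Z)
  [1] add(add(SSZ, mul(SSZ, SSZ)), Z)
  [2] add(S(add(SZ, mul(SSZ, SSZ))), Z)
  [3] S(add(add(SZ, mul(SSZ, SSZ)), Z))
  [4] S(add(S(add(Z, mul(SSZ, SSZ))), Z))
  [5] S(S(add(add(Z, mul(SSZ, SSZ)), Z)))
  [6] S(S(add(mul(SSZ, SSZ), Z)))
  [7] S(S(add(add(SSZ, mul(SZ, SSZ)), Z)))
  [8] S(S(add(S(add(SZ, mul(SZ, SSZ))), Z)))
  [9] S(S(S(add(add(SZ, mul(SZ, SSZ)), Z))))
  [10] S(S(S(add(S(add(Z, mul(SZ, SSZ))), Z))))
  [11] S(S(S(S(add(add(Z, mul(SZ, SSZ)), Z)))))
  [12] S(S(S(S(add(mul(SZ, SSZ), Z)))))
  [13] S(S(S(S(add(add(SSZ, mul(Z, SSZ)), Z)))))
  [14] S(S(S(S(add(S(add(SZ, mul(Z, SSZ))), Z)))))
  [15] S(S(S(S(S(add(add(SZ, mul(Z, SSZ)), Z))))))
  [16] S(S(S(S(S(add(S(add(Z, mul(Z, SSZ))), Z))))))
  [17] S(S(S(S(S(S(add(add(Z, mul(Z, SSZ)), Z)))))))
  [18] S(S(S(S(S(S(add(mul(Z, SSZ), Z)))))))
  [19] S(S(S(S(S(S(add(Z, Z)))))))
  [20] S^6(Z)

Term B:
  start: add(mul(SZ, SSSZ), SSZ)
  [1] add(add(SSSZ, mul(Z, SSSZ)), SSZ)
  [2] add(S(add(SSZ, mul(Z, SSSZ))), SSZ)
  [3] S(add(add(SSZ, mul(Z, SSSZ)), SSZ))
  [4] S(add(S(add(SZ, mul(Z, SSSZ))), SSZ))
  [5] S(S(add(add(SZ, mul(Z, SSSZ)), SSZ)))
  [6] S(S(add(S(add(Z, mul(Z, SSSZ))), SSZ)))
  [7] S(S(S(add(add(Z, mul(Z, SSSZ)), SSZ))))
  [8] S(S(S(add(mul(Z, SSSZ), SSZ))))
  [9] S(S(S(add(Z, SSZ))))
  [10] S^5(Z)

Answer: DIFFERENT — A ⇓ S^6(Z), B ⇓ S^5(Z)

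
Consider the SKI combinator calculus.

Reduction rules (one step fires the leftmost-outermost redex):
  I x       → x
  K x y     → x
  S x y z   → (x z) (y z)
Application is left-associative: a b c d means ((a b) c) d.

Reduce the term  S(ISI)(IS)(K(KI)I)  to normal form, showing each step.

  start: S(ISI)(IS)(K(KI)I)
  step 1: ISI(K(KI)I)(IS(K(KI)I))
  step 2: SI(K(KI)I)(IS(K(KI)I))
  step 3: I(IS(K(KI)I))(K(KI)I(IS(K(KI)I)))
  step 4: IS(K(KI)I)(K(KI)I(IS(K(KI)I)))
  step 5: S(K(KI)I)(K(KI)I(IS(K(KI)I)))
  step 6: S(KI)(K(KI)I(IS(K(KI)I)))
  step 7: S(KI)(KI(IS(K(KI)I)))
  step 8: S(KI)I

Answer: normal form = S(KI)I  (in 8 steps)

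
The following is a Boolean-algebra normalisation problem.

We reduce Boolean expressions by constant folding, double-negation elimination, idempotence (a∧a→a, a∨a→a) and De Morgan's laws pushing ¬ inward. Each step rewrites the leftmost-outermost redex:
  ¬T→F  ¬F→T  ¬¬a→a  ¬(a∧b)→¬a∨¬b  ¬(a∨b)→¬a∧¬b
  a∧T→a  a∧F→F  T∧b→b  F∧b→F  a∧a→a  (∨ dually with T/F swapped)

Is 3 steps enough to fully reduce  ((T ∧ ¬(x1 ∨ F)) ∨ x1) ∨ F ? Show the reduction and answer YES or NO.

Answer: NO — after 3 steps the term is (¬x1 ∧ ¬F) ∨ x1, not yet normal

Working:
  start: ((T ∧ ¬(x1 ∨ F)) ∨ x1) ∨ F
  step 1: (T ∧ ¬(x1 ∨ F)) ∨ x1
  step 2: ¬(x1 ∨ F) ∨ x1
  step 3: (¬x1 ∧ ¬F) ∨ x1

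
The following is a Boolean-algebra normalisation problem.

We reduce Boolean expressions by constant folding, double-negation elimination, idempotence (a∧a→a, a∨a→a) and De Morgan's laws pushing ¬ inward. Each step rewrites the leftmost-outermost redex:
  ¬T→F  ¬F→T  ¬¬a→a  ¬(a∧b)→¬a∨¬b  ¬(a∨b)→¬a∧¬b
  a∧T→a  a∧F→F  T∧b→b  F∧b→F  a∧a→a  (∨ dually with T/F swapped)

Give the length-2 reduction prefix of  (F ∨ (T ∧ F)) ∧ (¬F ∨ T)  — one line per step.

  start: (F ∨ (T ∧ F)) ∧ (¬F ∨ T)
  →1  (T ∧ F) ∧ (¬F ∨ T)
  →2  F ∧ (¬F ∨ T)

Answer: after 2 steps: F ∧ (¬F ∨ T)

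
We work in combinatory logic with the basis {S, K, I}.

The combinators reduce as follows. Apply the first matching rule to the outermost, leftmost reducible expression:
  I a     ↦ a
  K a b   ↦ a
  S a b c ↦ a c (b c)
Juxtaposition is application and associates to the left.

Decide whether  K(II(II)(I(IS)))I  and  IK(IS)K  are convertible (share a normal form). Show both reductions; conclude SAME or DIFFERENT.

Answer: SAME — A ⇓ S, B ⇓ S

Reduction:
Term A:
  start: K(II(II)(I(IS)))I
  step 1: II(II)(I(IS))
  step 2: I(II)(I(IS))
  step 3: II(I(IS))
  step 4: I(I(IS))
  step 5: I(IS)
  step 6: IS
  step 7: S

Term B:
  start: IK(IS)K
  step 1: K(IS)K
  step 2: IS
  step 3: S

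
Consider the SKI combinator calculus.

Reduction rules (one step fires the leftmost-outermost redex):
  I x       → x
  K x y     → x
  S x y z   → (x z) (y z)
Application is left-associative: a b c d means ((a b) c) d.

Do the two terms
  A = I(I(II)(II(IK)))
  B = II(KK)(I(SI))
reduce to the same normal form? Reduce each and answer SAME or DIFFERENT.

Term A:
  start: I(I(II)(II(IK)))
  →1  I(II)(II(IK))
  →2  II(II(IK))
  →3  I(II(IK))
  →4  II(IK)
  →5  I(IK)
  →6  IK
  →7  K

Term B:
  start: II(KK)(I(SI))
  →1  I(KK)(I(SI))
  →2  KK(I(SI))
  →3  K

Answer: SAME — A ⇓ K, B ⇓ K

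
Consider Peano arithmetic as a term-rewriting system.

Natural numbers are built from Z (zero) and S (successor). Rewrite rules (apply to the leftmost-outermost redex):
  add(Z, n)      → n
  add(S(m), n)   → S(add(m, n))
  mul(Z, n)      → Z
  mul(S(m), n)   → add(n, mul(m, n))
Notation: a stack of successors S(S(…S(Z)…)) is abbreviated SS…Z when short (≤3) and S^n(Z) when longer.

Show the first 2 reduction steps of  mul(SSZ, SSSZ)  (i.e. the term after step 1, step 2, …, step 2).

  start: mul(SSZ, SSSZ)
  →1  add(SSSZ, mul(SZ, SSSZ))
  →2  S(add(SSZ, mul(SZ, SSSZ)))

Answer: after 2 steps: S(add(SSZ, mul(SZ, SSSZ)))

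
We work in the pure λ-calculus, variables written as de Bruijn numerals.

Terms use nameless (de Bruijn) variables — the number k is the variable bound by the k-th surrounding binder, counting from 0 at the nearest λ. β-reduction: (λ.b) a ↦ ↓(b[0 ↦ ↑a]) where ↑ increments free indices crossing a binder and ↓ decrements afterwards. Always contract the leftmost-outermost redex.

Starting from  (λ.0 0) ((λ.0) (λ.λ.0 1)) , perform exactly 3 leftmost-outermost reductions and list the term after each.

Answer: after 3 steps: λ.0 ((λ.0) (λ.λ.0 1))

Reduction:
  start: (λ.0 0) ((λ.0) (λ.λ.0 1))
  [1] (λ.0) (λ.λ.0 1) ((λ.0) (λ.λ.0 1))
  [2] (λ.λ.0 1) ((λ.0) (λ.λ.0 1))
  [3] λ.0 ((λ.0) (λ.λ.0 1))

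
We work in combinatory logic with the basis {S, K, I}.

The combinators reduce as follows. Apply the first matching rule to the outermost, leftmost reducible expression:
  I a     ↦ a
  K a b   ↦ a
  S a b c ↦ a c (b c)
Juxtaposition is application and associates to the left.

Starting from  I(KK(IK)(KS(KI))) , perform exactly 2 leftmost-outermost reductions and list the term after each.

Answer: after 2 steps: K(KS(KI))

Reduction:
  start: I(KK(IK)(KS(KI)))
  step 1: KK(IK)(KS(KI))
  step 2: K(KS(KI))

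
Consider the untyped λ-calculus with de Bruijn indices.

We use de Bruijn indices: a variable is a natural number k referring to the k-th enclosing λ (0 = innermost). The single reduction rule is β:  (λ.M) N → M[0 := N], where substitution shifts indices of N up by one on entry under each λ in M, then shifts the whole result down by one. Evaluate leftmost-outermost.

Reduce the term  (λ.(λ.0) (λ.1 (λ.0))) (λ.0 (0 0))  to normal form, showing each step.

Answer: normal form = λ.λ.0  (in 5 steps)

Reduction:
  start: (λ.(λ.0) (λ.1 (λ.0))) (λ.0 (0 0))
  →1  (λ.0) (λ.(λ.0 (0 0)) (λ.0))
  →2  λ.(λ.0 (0 0)) (λ.0)
  →3  λ.(λ.0) ((λ.0) (λ.0))
  →4  λ.(λ.0) (λ.0)
  →5  λ.λ.0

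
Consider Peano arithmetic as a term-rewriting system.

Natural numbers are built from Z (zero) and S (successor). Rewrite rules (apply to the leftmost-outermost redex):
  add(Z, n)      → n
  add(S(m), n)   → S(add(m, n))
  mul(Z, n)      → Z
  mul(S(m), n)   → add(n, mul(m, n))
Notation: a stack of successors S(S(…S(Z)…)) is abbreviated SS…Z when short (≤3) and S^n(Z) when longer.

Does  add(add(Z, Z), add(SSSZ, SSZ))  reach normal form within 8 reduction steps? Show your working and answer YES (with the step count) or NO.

  start: add(add(Z, Z), add(SSSZ, SSZ))
  [1] add(Z, add(SSSZ, SSZ))
  [2] add(SSSZ, SSZ)
  [3] S(add(SSZ, SSZ))
  [4] S(S(add(SZ, SSZ)))
  [5] S(S(S(add(Z, SSZ))))
  [6] S^5(Z)

Answer: YES — reaches normal form S^5(Z) in 6 ≤ 8 steps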